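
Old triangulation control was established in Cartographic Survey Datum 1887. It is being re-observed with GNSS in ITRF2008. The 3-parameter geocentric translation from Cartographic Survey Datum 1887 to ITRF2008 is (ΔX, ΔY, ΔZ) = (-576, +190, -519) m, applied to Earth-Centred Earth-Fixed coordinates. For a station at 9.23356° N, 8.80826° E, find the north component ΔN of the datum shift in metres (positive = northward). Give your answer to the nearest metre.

The local north axis is (−sin φ cos λ, −sin φ sin λ, cos φ), giving ΔN = 91.335 − 4.668 − 512.275 = -425.61 m.

ΔN = -426 m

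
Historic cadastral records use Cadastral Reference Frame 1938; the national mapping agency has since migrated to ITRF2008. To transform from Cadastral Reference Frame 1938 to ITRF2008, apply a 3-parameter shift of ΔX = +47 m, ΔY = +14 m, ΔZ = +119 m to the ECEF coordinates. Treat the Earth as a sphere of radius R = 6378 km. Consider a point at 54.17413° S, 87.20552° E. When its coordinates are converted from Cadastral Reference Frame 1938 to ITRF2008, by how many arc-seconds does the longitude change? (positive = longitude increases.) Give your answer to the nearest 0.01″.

sin φ = -0.810800, cos φ = 0.585324, sin λ = 0.998811, cos λ = 0.048754.
East component: ΔE = −sin λ·ΔX + cos λ·ΔY = −(0.998811)(47) + (0.048754)(14) = -46.26 m.
1° of latitude spans πR/180 = 111317 m; at latitude φ, 1° of longitude spans that × cos φ = 65156.6 m, so Δλ = -46.26 / 65156.6 × 3600 = -2.556″.

Δλ = -2.56″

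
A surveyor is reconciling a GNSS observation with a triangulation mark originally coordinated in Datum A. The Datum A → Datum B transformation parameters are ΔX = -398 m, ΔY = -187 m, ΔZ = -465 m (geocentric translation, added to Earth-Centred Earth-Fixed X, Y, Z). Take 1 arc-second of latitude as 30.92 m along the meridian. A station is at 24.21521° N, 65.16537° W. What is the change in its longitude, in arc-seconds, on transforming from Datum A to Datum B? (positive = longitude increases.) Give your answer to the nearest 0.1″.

Δλ = -15.6″

sin φ = 0.410165, cos φ = 0.912011, sin λ = -0.907524, cos λ = 0.420001.
East component: ΔE = −sin λ·ΔX + cos λ·ΔY = −(-0.907524)(-398) + (0.420001)(-187) = -439.73 m.
1° of latitude spans 3600 × 30.92 = 111312 m; at latitude φ, 1° of longitude spans that × cos φ = 101517.8 m, so Δλ = -439.73 / 101517.8 × 3600 = -15.594″.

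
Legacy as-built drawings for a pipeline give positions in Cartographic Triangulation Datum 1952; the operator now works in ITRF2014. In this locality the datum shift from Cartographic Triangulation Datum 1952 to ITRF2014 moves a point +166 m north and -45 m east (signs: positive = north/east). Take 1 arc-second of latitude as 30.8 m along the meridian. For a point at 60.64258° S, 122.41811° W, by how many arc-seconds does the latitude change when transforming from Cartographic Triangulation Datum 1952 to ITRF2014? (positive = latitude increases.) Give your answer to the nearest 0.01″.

Δφ = 5.39″

1″ of latitude = 30.80 m, so Δφ = 166.0 / 30.80 = 5.390″.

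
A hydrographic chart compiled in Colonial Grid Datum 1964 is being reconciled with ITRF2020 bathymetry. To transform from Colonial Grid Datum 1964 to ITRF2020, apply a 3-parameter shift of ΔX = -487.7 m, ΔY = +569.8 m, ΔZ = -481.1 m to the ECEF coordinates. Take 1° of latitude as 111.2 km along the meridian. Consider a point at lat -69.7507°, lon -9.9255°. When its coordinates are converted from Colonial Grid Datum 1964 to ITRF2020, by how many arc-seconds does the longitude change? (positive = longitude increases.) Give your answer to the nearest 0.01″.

Δλ = 44.64″

sin φ = -0.938196, cos φ = 0.346106, sin λ = -0.172368, cos λ = 0.985033.
East component: ΔE = −sin λ·ΔX + cos λ·ΔY = −(-0.172368)(-487.7) + (0.985033)(569.8) = 477.21 m.
1° of latitude spans 111200 m; at latitude φ, 1° of longitude spans that × cos φ = 38486.9 m, so Δλ = 477.21 / 38486.9 × 3600 = 44.637″.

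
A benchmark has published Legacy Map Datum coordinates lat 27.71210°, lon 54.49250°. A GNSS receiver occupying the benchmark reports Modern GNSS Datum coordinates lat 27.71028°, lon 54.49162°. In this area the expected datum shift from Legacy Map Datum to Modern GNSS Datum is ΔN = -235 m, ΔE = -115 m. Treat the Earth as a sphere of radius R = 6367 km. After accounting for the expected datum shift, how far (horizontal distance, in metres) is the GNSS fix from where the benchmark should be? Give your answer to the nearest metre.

43 m

Observed coordinate differences: Δφ = -0.00182°, Δλ = -0.00088°.
Converting to metres (1° lat = 111125 m, cos φ = 0.885295): observed ΔN = -202.2 m, observed ΔE = -86.6 m.
Subtracting the expected shift leaves a residual of -202.2 − (-235) = 32.8 m north and -86.6 − (-115) = 28.4 m east.
Residual distance = √(32.8² + 28.4²) = 43.4 m.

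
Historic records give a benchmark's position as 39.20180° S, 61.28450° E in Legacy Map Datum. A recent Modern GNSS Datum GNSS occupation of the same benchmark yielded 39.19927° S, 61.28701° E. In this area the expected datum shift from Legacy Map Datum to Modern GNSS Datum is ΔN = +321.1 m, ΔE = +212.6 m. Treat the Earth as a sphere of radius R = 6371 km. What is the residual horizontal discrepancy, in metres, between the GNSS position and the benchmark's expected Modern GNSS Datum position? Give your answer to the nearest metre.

Observed coordinate differences: Δφ = +0.00253°, Δλ = +0.00251°.
Converting to metres (1° lat = 111195 m, cos φ = 0.774925): observed ΔN = 281.3 m, observed ΔE = 216.3 m.
Subtracting the expected shift leaves a residual of 281.3 − (321.1) = -39.8 m north and 216.3 − (212.6) = 3.7 m east.
Residual distance = √((-39.8)² + 3.7²) = 39.9 m.

40 m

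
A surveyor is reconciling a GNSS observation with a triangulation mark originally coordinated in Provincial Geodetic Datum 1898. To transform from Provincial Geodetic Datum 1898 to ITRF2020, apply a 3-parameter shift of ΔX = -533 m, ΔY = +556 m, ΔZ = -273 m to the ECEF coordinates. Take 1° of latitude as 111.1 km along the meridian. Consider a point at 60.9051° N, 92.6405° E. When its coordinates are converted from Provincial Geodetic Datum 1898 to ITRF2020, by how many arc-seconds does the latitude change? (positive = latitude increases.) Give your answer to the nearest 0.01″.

sin φ = 0.873816, cos φ = 0.486258, sin λ = 0.998938, cos λ = -0.046069.
North component: ΔN = −sin φ cos λ·ΔX − sin φ sin λ·ΔY + cos φ·ΔZ = −(0.873816)(-0.046069)(-533) − (0.873816)(0.998938)(556) + (0.486258)(-273) = -639.53 m.
1° of latitude spans 111100 m, so Δφ = -639.53 / 111100 × 3600 = -20.723″.

Δφ = -20.72″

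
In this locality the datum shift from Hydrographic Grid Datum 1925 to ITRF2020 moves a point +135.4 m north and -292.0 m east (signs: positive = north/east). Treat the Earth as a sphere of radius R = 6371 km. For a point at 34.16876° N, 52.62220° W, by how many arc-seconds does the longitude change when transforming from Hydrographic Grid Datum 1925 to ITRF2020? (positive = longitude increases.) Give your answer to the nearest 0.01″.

Δλ = -11.43″

At latitude 34.16876°, cos φ = 0.827387.
One radian of longitude at latitude φ spans R cos φ, so Δλ = ΔE / (R cos φ) = -292.0 / (6371000 × 0.827387) = -5.5394e-05 rad = -11.426″.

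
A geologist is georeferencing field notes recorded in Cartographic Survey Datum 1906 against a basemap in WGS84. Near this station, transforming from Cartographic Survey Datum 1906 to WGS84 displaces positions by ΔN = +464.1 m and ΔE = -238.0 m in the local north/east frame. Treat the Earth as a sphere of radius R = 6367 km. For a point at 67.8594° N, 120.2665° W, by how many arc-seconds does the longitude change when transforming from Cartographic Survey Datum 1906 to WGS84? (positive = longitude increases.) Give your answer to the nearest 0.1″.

At latitude 67.8594°, cos φ = 0.376881.
One radian of longitude at latitude φ spans R cos φ, so Δλ = ΔE / (R cos φ) = -238.0 / (6367000 × 0.376881) = -9.9183e-05 rad = -20.458″.

Δλ = -20.5″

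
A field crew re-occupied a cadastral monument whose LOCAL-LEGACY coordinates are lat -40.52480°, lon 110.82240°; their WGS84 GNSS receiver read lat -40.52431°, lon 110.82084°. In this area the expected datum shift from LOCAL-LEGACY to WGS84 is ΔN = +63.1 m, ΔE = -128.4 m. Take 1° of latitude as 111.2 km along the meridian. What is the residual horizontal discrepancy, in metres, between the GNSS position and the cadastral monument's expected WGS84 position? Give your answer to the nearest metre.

Observed coordinate differences: Δφ = +0.00049°, Δλ = -0.00156°.
Converting to metres (1° lat = 111200 m, cos φ = 0.760125): observed ΔN = 54.5 m, observed ΔE = -131.9 m.
Subtracting the expected shift leaves a residual of 54.5 − (63.1) = -8.6 m north and -131.9 − (-128.4) = -3.5 m east.
Residual distance = √((-8.6)² + (-3.5)²) = 9.3 m.

9 m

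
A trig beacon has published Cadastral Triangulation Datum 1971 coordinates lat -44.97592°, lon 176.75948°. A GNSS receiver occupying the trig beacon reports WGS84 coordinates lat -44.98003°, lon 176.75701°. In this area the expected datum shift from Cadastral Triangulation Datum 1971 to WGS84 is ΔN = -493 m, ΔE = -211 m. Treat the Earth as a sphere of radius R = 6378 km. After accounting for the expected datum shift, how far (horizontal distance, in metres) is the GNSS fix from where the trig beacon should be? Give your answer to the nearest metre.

39 m

Observed coordinate differences: Δφ = -0.00411°, Δλ = -0.00247°.
Converting to metres (1° lat = 111317 m, cos φ = 0.707404): observed ΔN = -457.5 m, observed ΔE = -194.5 m.
Subtracting the expected shift leaves a residual of -457.5 − (-493) = 35.5 m north and -194.5 − (-211) = 16.5 m east.
Residual distance = √(35.5² + 16.5²) = 39.1 m.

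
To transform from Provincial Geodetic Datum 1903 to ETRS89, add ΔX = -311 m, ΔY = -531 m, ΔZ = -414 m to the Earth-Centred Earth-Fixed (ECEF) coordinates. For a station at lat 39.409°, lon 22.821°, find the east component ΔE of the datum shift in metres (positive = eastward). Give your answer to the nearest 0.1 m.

ΔE = -368.8 m

At φ = 39.409°, λ = 22.821°: sin φ = 0.634852, cos φ = 0.772634, sin λ = 0.387853, cos λ = 0.921721.
ΔE = −sin λ·ΔX + cos λ·ΔY = −(0.387853)·(-311) + (0.921721)·(-531) = -368.81 m.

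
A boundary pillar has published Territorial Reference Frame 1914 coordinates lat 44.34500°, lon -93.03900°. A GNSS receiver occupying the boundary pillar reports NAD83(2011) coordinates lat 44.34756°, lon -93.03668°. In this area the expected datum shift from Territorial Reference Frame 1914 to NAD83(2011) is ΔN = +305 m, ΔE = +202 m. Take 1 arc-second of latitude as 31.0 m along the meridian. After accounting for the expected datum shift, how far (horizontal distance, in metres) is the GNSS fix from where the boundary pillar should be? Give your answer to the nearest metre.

26 m

Observed coordinate differences: Δφ = +0.00256°, Δλ = +0.00232°.
Converting to metres (1° lat = 111600 m, cos φ = 0.715144): observed ΔN = 285.7 m, observed ΔE = 185.2 m.
Subtracting the expected shift leaves a residual of 285.7 − (305) = -19.3 m north and 185.2 − (202) = -16.8 m east.
Residual distance = √((-19.3)² + (-16.8)²) = 25.6 m.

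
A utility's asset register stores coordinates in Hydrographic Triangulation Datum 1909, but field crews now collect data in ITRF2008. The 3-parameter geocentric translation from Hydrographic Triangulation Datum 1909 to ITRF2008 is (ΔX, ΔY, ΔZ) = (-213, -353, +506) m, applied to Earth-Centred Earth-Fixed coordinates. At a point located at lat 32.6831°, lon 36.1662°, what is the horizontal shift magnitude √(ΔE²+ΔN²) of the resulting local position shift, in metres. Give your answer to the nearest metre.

651 m

The local east axis at (φ, λ) is (−sin λ, cos λ, 0), so ΔE = −sin(36.1662°)·(-213) + cos(36.1662°)·(-353) = -159.28 m.
The local north axis is (−sin φ cos λ, −sin φ sin λ, cos φ), giving ΔN = 92.855 + 112.489 + 425.885 = 631.23 m.
Horizontal magnitude = √(ΔE² + ΔN²) = √((-159.28)² + 631.23²) = 651.02 m.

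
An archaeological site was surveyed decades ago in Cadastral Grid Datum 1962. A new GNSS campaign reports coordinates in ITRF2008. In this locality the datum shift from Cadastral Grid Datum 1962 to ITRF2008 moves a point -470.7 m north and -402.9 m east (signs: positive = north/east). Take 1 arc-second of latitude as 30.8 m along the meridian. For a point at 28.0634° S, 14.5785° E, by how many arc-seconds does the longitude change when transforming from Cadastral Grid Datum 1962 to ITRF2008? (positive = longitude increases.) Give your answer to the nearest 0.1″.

At latitude -28.0634°, cos φ = 0.882428.
1″ of longitude at this latitude = 30.80 × cos φ = 27.1788 m, so Δλ = -402.9 / 27.1788 = -14.824″.

Δλ = -14.8″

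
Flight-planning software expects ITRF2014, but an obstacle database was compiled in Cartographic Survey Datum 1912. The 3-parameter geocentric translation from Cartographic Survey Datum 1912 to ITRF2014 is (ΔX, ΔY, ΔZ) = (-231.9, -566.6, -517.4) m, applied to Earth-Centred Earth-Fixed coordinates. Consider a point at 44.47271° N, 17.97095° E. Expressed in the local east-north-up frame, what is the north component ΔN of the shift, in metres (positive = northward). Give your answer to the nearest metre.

The local north axis is (−sin φ cos λ, −sin φ sin λ, cos φ), giving ΔN = 154.536 + 122.471 − 369.208 = -92.20 m.

ΔN = -92 m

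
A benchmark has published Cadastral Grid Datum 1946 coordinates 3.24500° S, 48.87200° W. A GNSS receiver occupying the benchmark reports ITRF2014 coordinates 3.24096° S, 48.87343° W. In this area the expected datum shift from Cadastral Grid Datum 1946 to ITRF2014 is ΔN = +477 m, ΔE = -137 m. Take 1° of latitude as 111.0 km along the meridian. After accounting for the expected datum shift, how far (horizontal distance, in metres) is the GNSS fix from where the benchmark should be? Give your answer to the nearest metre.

Observed coordinate differences: Δφ = +0.00404°, Δλ = -0.00143°.
Converting to metres (1° lat = 111000 m, cos φ = 0.998397): observed ΔN = 448.4 m, observed ΔE = -158.5 m.
Subtracting the expected shift leaves a residual of 448.4 − (477) = -28.6 m north and -158.5 − (-137) = -21.5 m east.
Residual distance = √((-28.6)² + (-21.5)²) = 35.7 m.

36 m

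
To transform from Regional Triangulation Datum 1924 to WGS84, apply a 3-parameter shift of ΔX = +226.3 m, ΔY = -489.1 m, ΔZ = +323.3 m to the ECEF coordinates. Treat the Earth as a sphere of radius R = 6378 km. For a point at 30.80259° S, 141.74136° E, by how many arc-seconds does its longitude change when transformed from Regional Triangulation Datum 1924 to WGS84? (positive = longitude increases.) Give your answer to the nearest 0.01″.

sin φ = -0.512082, cos φ = 0.858937, sin λ = 0.619212, cos λ = -0.785224.
East component: ΔE = −sin λ·ΔX + cos λ·ΔY = −(0.619212)(226.3) + (-0.785224)(-489.1) = 243.93 m.
1° of latitude spans πR/180 = 111317 m; at latitude φ, 1° of longitude spans that × cos φ = 95614.3 m, so Δλ = 243.93 / 95614.3 × 3600 = 9.184″.

Δλ = 9.18″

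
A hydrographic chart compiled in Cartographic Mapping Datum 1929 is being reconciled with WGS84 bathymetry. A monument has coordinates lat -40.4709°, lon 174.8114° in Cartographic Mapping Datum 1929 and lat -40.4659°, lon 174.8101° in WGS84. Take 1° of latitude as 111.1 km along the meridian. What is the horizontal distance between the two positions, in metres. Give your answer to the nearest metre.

566 m

Δφ = -40.4659° − -40.4709° = +0.0050°; Δλ = 174.8101° − 174.8114° = -0.0013°.
ΔN = Δφ × 111100 = 555.5 m; ΔE = Δλ × 111100 × cos(-40.4709°) = -0.0013 × 111100 × 0.760736 = -109.9 m.
Distance = √(ΔE² + ΔN²) = √((-109.9)² + 555.5²) = 566.3 m.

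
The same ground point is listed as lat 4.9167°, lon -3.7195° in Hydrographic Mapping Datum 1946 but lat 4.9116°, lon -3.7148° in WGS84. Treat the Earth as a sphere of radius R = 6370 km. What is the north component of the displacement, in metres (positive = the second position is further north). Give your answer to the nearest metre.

ΔN = -567 m

Δφ = 4.9116° − 4.9167° = -0.0051°; Δλ = -3.7148° − -3.7195° = +0.0047°.
1° along a meridian = πR/180 = 111177 m.
ΔN = Δφ × 111177 = -567.0 m; ΔE = Δλ × 111177 × cos(4.9167°) = +0.0047 × 111177 × 0.996320 = 520.6 m.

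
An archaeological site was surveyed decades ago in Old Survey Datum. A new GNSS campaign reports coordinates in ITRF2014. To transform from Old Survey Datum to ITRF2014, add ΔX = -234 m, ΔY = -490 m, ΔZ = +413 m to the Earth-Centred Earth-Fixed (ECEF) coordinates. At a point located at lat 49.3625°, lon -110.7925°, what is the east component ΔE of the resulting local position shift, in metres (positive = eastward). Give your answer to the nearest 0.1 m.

At φ = 49.3625°, λ = -110.7925°: sin φ = 0.758845, cos φ = 0.651271, sin λ = -0.934872, cos λ = -0.354985.
ΔE = −sin λ·ΔX + cos λ·ΔY = −(-0.934872)·(-234) + (-0.354985)·(-490) = -44.82 m.

ΔE = -44.8 m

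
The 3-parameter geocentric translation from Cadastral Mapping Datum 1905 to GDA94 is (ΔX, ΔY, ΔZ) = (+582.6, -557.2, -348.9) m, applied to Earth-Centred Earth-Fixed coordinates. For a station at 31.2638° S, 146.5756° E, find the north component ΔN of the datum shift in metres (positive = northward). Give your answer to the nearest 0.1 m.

ΔN = -709.9 m

At φ = -31.2638°, λ = 146.5756°: sin φ = -0.518979, cos φ = 0.854787, sin λ = 0.550836, cos λ = -0.834613.
ΔN = −sin φ cos λ·ΔX − sin φ sin λ·ΔY + cos φ·ΔZ = −(-0.518979)(-0.834613)(582.6) − (-0.518979)(0.550836)(-557.2) + (0.854787)(-348.9) = -709.87 m.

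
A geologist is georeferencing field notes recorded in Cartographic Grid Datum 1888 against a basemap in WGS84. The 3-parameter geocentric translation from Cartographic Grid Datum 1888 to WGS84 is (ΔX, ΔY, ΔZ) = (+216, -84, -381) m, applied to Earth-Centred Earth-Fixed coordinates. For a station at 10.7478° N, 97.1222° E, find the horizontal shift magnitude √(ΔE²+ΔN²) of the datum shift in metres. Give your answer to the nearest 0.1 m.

408.3 m

At φ = 10.7478°, λ = 97.1222°: sin φ = 0.186486, cos φ = 0.982458, sin λ = 0.992284, cos λ = -0.123986.
ΔE = −sin λ·ΔX + cos λ·ΔY = −(0.992284)·(216) + (-0.123986)·(-84) = -203.92 m.
ΔN = −sin φ cos λ·ΔX − sin φ sin λ·ΔY + cos φ·ΔZ = −(0.186486)(-0.123986)(216) − (0.186486)(0.992284)(-84) + (0.982458)(-381) = -353.78 m.
Horizontal magnitude = √(ΔE² + ΔN²) = √((-203.92)² + (-353.78)²) = 408.34 m.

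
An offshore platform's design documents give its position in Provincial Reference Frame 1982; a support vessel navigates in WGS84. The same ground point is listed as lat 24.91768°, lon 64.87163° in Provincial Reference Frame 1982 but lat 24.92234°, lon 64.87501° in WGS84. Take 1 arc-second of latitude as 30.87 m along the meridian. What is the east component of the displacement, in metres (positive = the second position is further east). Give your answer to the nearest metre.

ΔE = 341 m

Δφ = 24.92234° − 24.91768° = +0.00466°; Δλ = 64.87501° − 64.87163° = +0.00338°.
1° of latitude = 3600 × 30.87 = 111132 m.
ΔN = Δφ × 111132 = 517.9 m; ΔE = Δλ × 111132 × cos(24.91768°) = +0.00338 × 111132 × 0.906914 = 340.7 m.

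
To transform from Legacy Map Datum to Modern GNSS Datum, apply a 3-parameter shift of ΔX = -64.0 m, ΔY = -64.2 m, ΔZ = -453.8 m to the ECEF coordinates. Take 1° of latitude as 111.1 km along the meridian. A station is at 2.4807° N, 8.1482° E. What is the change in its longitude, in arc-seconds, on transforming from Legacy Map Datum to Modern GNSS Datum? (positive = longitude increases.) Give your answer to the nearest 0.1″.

sin φ = 0.043283, cos φ = 0.999063, sin λ = 0.141734, cos λ = 0.989905.
East component: ΔE = −sin λ·ΔX + cos λ·ΔY = −(0.141734)(-64.0) + (0.989905)(-64.2) = -54.48 m.
1° of latitude spans 111100 m; at latitude φ, 1° of longitude spans that × cos φ = 110995.9 m, so Δλ = -54.48 / 110995.9 × 3600 = -1.767″.

Δλ = -1.8″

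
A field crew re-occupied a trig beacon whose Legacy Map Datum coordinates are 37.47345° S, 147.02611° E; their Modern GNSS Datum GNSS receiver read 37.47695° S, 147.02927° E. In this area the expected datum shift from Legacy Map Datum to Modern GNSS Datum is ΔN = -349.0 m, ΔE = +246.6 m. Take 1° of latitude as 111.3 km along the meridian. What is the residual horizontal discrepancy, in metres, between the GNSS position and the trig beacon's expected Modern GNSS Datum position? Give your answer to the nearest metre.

52 m

Observed coordinate differences: Δφ = -0.00350°, Δλ = +0.00316°.
Converting to metres (1° lat = 111300 m, cos φ = 0.793635): observed ΔN = -389.6 m, observed ΔE = 279.1 m.
Subtracting the expected shift leaves a residual of -389.6 − (-349.0) = -40.6 m north and 279.1 − (246.6) = 32.5 m east.
Residual distance = √((-40.6)² + 32.5²) = 52.0 m.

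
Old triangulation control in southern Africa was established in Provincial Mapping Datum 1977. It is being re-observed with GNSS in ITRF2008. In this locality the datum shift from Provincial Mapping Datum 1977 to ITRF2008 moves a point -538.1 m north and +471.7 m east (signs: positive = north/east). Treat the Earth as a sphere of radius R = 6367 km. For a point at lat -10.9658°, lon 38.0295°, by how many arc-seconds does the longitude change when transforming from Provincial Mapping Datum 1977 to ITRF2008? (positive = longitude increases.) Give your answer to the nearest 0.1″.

At latitude -10.9658°, cos φ = 0.981741.
One radian of longitude at latitude φ spans R cos φ, so Δλ = ΔE / (R cos φ) = 471.7 / (6367000 × 0.981741) = 7.5463e-05 rad = 15.565″.

Δλ = 15.6″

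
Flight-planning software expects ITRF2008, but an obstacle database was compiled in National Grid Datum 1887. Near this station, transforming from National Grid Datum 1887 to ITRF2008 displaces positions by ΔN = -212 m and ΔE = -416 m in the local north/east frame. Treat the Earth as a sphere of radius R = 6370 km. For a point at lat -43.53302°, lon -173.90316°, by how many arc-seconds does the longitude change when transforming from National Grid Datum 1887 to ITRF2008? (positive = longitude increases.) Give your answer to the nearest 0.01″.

At latitude -43.53302°, cos φ = 0.724978.
One radian of longitude at latitude φ spans R cos φ, so Δλ = ΔE / (R cos φ) = -416.0 / (6370000 × 0.724978) = -9.0080e-05 rad = -18.580″.

Δλ = -18.58″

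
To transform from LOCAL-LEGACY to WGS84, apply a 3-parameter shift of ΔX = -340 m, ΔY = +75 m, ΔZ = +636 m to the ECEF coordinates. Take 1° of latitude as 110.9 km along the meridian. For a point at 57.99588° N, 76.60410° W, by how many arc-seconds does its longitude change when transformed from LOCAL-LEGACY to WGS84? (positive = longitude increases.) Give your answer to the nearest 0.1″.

Δλ = -19.2″

sin φ = 0.848010, cos φ = 0.529980, sin λ = -0.972792, cos λ = 0.231678.
East component: ΔE = −sin λ·ΔX + cos λ·ΔY = −(-0.972792)(-340) + (0.231678)(75) = -313.37 m.
1° of latitude spans 110900 m; at latitude φ, 1° of longitude spans that × cos φ = 58774.8 m, so Δλ = -313.37 / 58774.8 × 3600 = -19.194″.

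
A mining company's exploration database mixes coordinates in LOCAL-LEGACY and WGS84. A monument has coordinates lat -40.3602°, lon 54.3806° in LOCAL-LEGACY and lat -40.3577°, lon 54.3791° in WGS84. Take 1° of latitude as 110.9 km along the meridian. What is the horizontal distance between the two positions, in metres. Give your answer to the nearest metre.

305 m

Δφ = -40.3577° − -40.3602° = +0.0025°; Δλ = 54.3791° − 54.3806° = -0.0015°.
ΔN = Δφ × 110900 = 277.2 m; ΔE = Δλ × 110900 × cos(-40.3602°) = -0.0015 × 110900 × 0.761988 = -126.8 m.
Distance = √(ΔE² + ΔN²) = √((-126.8)² + 277.2²) = 304.9 m.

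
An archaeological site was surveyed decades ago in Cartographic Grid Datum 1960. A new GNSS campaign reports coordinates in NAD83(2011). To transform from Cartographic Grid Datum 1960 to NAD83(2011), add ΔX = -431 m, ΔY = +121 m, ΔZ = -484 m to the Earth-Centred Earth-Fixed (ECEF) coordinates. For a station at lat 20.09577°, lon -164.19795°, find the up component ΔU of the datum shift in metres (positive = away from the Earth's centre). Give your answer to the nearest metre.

The local up (radial) axis is (cos φ cos λ, cos φ sin λ, sin φ), giving ΔU = 389.464 − 30.944 − 166.298 = 192.22 m.

ΔU = 192 m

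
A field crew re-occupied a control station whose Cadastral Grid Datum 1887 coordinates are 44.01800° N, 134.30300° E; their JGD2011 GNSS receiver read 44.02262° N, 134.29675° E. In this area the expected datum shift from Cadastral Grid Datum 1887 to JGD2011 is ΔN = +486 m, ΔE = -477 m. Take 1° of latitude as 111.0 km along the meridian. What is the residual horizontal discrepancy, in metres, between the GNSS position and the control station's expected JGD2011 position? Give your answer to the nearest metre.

Observed coordinate differences: Δφ = +0.00462°, Δλ = -0.00625°.
Converting to metres (1° lat = 111000 m, cos φ = 0.719122): observed ΔN = 512.8 m, observed ΔE = -498.9 m.
Subtracting the expected shift leaves a residual of 512.8 − (486) = 26.8 m north and -498.9 − (-477) = -21.9 m east.
Residual distance = √(26.8² + (-21.9)²) = 34.6 m.

35 m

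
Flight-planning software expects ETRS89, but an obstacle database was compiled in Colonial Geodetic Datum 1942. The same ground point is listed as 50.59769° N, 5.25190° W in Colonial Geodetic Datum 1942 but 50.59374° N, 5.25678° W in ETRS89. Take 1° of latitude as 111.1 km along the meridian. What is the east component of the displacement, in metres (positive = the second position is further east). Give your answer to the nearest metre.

Δφ = 50.59374° − 50.59769° = -0.00395°; Δλ = -5.25678° − -5.25190° = -0.00488°.
ΔN = Δφ × 111100 = -438.8 m; ΔE = Δλ × 111100 × cos(50.59769°) = -0.00488 × 111100 × 0.634762 = -344.1 m.

ΔE = -344 m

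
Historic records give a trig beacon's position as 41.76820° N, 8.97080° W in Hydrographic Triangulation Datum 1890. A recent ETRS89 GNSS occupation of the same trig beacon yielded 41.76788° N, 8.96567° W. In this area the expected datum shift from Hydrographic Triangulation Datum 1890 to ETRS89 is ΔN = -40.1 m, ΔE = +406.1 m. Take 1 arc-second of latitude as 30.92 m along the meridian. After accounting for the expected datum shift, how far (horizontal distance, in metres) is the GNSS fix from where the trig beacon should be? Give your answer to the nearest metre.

Observed coordinate differences: Δφ = -0.00032°, Δλ = +0.00513°.
Converting to metres (1° lat = 111312 m, cos φ = 0.745846): observed ΔN = -35.6 m, observed ΔE = 425.9 m.
Subtracting the expected shift leaves a residual of -35.6 − (-40.1) = 4.5 m north and 425.9 − (406.1) = 19.8 m east.
Residual distance = √(4.5² + 19.8²) = 20.3 m.

20 m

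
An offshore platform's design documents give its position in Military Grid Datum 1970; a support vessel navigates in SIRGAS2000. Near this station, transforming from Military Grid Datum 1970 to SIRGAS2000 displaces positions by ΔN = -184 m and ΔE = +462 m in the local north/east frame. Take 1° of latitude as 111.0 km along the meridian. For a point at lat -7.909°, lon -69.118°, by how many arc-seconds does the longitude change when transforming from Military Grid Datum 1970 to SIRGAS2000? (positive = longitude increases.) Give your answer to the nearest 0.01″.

At latitude -7.909°, cos φ = 0.990488.
1° of longitude at this latitude = 111.0 × cos φ = 109.94 km, so Δλ = 462.0 / 109944.2 = 0.0042021° = 15.128″.

Δλ = 15.13″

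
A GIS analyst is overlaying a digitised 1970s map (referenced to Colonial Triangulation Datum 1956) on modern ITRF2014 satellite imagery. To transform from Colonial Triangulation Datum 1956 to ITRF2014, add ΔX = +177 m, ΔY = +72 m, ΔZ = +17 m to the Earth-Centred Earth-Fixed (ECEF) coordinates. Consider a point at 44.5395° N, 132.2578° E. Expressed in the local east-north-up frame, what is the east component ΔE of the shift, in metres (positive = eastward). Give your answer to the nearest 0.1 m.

ΔE = -179.4 m

The local east axis at (φ, λ) is (−sin λ, cos λ, 0), so ΔE = −sin(132.2578°)·177 + cos(132.2578°)·72 = -179.42 m.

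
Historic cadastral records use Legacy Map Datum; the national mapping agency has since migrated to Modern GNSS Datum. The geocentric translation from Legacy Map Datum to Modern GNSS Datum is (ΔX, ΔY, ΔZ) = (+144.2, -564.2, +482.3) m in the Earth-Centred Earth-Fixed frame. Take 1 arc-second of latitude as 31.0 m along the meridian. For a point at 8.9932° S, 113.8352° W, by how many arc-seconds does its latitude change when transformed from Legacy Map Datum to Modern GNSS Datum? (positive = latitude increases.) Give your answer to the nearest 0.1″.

Δφ = 17.7″

sin φ = -0.156317, cos φ = 0.987707, sin λ = -0.914712, cos λ = -0.404107.
North component: ΔN = −sin φ cos λ·ΔX − sin φ sin λ·ΔY + cos φ·ΔZ = −(-0.156317)(-0.404107)(144.2) − (-0.156317)(-0.914712)(-564.2) + (0.987707)(482.3) = 547.93 m.
1° of latitude spans 3600 × 31.00 = 111600 m, so Δφ = 547.93 / 111600 × 3600 = 17.675″.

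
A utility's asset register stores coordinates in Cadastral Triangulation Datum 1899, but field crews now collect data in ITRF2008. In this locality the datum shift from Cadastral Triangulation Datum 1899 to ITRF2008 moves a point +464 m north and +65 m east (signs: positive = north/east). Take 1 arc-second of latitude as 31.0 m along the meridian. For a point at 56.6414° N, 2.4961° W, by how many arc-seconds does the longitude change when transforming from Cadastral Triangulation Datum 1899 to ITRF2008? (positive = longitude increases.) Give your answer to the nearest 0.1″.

Δλ = 3.8″

At latitude 56.6414°, cos φ = 0.549877.
1″ of longitude at this latitude = 31.00 × cos φ = 17.0462 m, so Δλ = 65.0 / 17.0462 = 3.813″.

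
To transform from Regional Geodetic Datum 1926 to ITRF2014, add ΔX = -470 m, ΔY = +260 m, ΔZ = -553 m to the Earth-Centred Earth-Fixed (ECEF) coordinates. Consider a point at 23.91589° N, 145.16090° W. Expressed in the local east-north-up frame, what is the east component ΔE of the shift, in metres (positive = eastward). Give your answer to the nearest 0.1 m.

The local east axis at (φ, λ) is (−sin λ, cos λ, 0), so ΔE = −sin(-145.16090°)·(-470) + cos(-145.16090°)·260 = -481.90 m.

ΔE = -481.9 m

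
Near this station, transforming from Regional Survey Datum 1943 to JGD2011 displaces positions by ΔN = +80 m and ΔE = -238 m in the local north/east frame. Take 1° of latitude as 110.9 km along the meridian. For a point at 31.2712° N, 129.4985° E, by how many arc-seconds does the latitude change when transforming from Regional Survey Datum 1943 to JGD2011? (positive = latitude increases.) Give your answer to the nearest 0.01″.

Δφ = 2.60″

1° of latitude = 110.9 km, so Δφ = 80.0 / 110900 = 0.0007214° = 2.597″.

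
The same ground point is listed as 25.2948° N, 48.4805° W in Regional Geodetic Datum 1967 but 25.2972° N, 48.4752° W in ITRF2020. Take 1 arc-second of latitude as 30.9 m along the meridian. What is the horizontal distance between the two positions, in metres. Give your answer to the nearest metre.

596 m

Δφ = 25.2972° − 25.2948° = +0.0024°; Δλ = -48.4752° − -48.4805° = +0.0053°.
1° of latitude = 3600 × 30.90 = 111240 m.
ΔN = Δφ × 111240 = 267.0 m; ΔE = Δλ × 111240 × cos(25.2948°) = +0.0053 × 111240 × 0.904121 = 533.0 m.
Distance = √(ΔE² + ΔN²) = √(533.0² + 267.0²) = 596.2 m.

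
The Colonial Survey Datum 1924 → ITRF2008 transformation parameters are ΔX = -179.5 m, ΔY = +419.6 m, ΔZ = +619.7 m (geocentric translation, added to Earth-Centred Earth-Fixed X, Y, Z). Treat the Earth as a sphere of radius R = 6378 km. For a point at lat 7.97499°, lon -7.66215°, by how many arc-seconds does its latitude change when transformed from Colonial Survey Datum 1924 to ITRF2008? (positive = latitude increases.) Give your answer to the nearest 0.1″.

Δφ = 20.9″

sin φ = 0.138741, cos φ = 0.990329, sin λ = -0.133332, cos λ = 0.991071.
North component: ΔN = −sin φ cos λ·ΔX − sin φ sin λ·ΔY + cos φ·ΔZ = −(0.138741)(0.991071)(-179.5) − (0.138741)(-0.133332)(419.6) + (0.990329)(619.7) = 646.15 m.
1° of latitude spans πR/180 = 111317 m, so Δφ = 646.15 / 111317 × 3600 = 20.897″.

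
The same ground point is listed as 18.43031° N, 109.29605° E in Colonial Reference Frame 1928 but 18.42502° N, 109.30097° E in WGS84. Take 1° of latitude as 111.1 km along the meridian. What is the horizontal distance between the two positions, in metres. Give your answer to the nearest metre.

784 m

Δφ = 18.42502° − 18.43031° = -0.00529°; Δλ = 109.30097° − 109.29605° = +0.00492°.
ΔN = Δφ × 111100 = -587.7 m; ΔE = Δλ × 111100 × cos(18.43031°) = +0.00492 × 111100 × 0.948709 = 518.6 m.
Distance = √(ΔE² + ΔN²) = √(518.6² + (-587.7)²) = 783.8 m.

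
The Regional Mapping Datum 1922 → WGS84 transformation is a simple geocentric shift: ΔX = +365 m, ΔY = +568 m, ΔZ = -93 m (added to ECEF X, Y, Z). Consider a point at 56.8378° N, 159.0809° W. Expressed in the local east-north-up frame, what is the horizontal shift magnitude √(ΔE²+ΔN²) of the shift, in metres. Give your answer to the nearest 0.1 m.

At φ = 56.8378°, λ = -159.0809°: sin φ = 0.837125, cos φ = 0.547011, sin λ = -0.357049, cos λ = -0.934086.
ΔE = −sin λ·ΔX + cos λ·ΔY = −(-0.357049)·(365) + (-0.934086)·(568) = -400.24 m.
ΔN = −sin φ cos λ·ΔX − sin φ sin λ·ΔY + cos φ·ΔZ = −(0.837125)(-0.934086)(365) − (0.837125)(-0.357049)(568) + (0.547011)(-93) = 404.31 m.
Horizontal magnitude = √(ΔE² + ΔN²) = √((-400.24)² + 404.31²) = 568.91 m.

568.9 m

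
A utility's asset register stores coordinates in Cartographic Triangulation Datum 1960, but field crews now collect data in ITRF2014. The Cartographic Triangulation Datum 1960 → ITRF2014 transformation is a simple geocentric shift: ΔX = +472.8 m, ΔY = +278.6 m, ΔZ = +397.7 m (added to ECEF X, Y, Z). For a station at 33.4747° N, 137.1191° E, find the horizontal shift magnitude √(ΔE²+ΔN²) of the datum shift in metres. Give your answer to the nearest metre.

672 m

At φ = 33.4747°, λ = 137.1191°: sin φ = 0.551569, cos φ = 0.834129, sin λ = 0.680477, cos λ = -0.732770.
ΔE = −sin λ·ΔX + cos λ·ΔY = −(0.680477)·(472.8) + (-0.732770)·(278.6) = -525.88 m.
ΔN = −sin φ cos λ·ΔX − sin φ sin λ·ΔY + cos φ·ΔZ = −(0.551569)(-0.732770)(472.8) − (0.551569)(0.680477)(278.6) + (0.834129)(397.7) = 418.26 m.
Horizontal magnitude = √(ΔE² + ΔN²) = √((-525.88)² + 418.26²) = 671.93 m.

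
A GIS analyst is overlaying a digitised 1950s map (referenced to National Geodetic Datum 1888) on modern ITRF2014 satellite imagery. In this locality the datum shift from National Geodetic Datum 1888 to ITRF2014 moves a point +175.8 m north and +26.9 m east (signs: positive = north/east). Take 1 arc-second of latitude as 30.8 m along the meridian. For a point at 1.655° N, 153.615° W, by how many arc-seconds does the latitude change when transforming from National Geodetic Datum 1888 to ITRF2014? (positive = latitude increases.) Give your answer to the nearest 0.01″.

1″ of latitude = 30.80 m, so Δφ = 175.8 / 30.80 = 5.708″.

Δφ = 5.71″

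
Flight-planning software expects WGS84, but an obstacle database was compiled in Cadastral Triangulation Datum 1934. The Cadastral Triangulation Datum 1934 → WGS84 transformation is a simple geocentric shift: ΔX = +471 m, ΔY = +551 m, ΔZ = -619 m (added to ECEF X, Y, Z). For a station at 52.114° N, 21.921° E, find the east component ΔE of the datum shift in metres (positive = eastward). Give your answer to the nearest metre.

ΔE = 335 m

At φ = 52.114°, λ = 21.921°: sin φ = 0.789234, cos φ = 0.614092, sin λ = 0.373328, cos λ = 0.927699.
ΔE = −sin λ·ΔX + cos λ·ΔY = −(0.373328)·(471) + (0.927699)·(551) = 335.33 m.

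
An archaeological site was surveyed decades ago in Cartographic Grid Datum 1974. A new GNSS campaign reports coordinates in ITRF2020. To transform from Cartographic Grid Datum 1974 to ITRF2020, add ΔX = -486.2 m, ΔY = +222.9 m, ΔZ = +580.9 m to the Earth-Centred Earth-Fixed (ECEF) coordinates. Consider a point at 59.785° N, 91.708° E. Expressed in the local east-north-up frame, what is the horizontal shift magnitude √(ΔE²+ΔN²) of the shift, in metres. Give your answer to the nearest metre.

487 m

The local east axis at (φ, λ) is (−sin λ, cos λ, 0), so ΔE = −sin(91.708°)·(-486.2) + cos(91.708°)·222.9 = 479.34 m.
The local north axis is (−sin φ cos λ, −sin φ sin λ, cos φ), giving ΔN = -12.523 − 192.532 + 292.336 = 87.28 m.
Horizontal magnitude = √(ΔE² + ΔN²) = √(479.34² + 87.28²) = 487.22 m.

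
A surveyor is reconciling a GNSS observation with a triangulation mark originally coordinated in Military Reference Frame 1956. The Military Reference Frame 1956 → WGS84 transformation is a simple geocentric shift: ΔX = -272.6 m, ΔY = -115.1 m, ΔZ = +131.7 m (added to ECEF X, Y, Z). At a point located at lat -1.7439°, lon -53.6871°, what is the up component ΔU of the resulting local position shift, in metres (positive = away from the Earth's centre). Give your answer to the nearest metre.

At φ = -1.7439°, λ = -53.6871°: sin φ = -0.030432, cos φ = 0.999537, sin λ = -0.805795, cos λ = 0.592195.
ΔU = cos φ cos λ·ΔX + cos φ sin λ·ΔY + sin φ·ΔZ = (0.999537)(0.592195)(-272.6) + (0.999537)(-0.805795)(-115.1) + (-0.030432)(131.7) = -72.66 m.

ΔU = -73 m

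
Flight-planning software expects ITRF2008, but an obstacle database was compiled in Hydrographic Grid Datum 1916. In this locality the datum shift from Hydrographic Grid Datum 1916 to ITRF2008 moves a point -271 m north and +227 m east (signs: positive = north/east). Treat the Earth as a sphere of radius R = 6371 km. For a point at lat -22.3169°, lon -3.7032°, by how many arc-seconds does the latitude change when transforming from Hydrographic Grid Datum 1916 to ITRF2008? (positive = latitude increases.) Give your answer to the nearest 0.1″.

On a sphere of radius R, 1 rad of latitude = R, so Δφ = ΔN / R = -271.0 / 6371000 = -4.2536e-05 rad = -8.774″.

Δφ = -8.8″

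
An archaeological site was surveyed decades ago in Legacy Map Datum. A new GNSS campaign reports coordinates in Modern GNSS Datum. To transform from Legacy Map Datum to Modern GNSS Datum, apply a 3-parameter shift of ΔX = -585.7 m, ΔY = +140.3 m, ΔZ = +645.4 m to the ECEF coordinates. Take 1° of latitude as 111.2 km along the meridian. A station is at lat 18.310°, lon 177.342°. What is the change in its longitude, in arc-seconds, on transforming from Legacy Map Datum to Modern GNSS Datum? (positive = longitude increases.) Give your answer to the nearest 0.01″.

Δλ = -3.85″

sin φ = 0.314158, cos φ = 0.949371, sin λ = 0.046374, cos λ = -0.998924.
East component: ΔE = −sin λ·ΔX + cos λ·ΔY = −(0.046374)(-585.7) + (-0.998924)(140.3) = -112.99 m.
1° of latitude spans 111200 m; at latitude φ, 1° of longitude spans that × cos φ = 105570.0 m, so Δλ = -112.99 / 105570.0 × 3600 = -3.853″.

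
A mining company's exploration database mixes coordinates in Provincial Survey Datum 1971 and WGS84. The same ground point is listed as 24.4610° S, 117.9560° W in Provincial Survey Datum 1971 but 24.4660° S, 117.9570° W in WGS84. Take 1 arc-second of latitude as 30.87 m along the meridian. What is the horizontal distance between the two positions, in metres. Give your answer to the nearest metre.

565 m

Δφ = -24.4660° − -24.4610° = -0.0050°; Δλ = -117.9570° − -117.9560° = -0.0010°.
1° of latitude = 3600 × 30.87 = 111132 m.
ΔN = Δφ × 111132 = -555.7 m; ΔE = Δλ × 111132 × cos(-24.4610°) = -0.0010 × 111132 × 0.910243 = -101.2 m.
Distance = √(ΔE² + ΔN²) = √((-101.2)² + (-555.7)²) = 564.8 m.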